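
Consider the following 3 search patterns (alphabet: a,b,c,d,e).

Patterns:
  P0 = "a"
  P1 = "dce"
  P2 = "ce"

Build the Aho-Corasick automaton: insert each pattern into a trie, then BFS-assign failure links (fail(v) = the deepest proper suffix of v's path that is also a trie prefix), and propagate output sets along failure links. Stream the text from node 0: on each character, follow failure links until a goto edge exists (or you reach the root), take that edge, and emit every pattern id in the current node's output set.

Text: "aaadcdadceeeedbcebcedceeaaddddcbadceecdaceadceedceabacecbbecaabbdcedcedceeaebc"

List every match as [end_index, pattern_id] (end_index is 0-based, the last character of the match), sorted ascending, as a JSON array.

Build automaton:
Trie nodes:
  n0 'ε': a→1 c→5 d→2
  n1 'a': ·  [P0 ends]
  n2 'd': c→3
  n3 'dc': e→4
  n4 'dce': ·  [P1 ends]
  n5 'c': e→6
  n6 'ce': ·  [P2 ends]

BFS fail/out derivation:
  n1('a'): parent n0 fail=0; on 'a' 0 → fail=0;  out {0}∪∅={0}
  n2('d'): parent n0 fail=0; on 'd' 0 → fail=0;  out ∅∪∅=∅
  n5('c'): parent n0 fail=0; on 'c' 0 → fail=0;  out ∅∪∅=∅
  n3('dc'): parent n2 fail=0; on 'c' 0 → fail=5;  out ∅∪∅=∅
  n6('ce'): parent n5 fail=0; on 'e' 0 → fail=0;  out {2}∪∅={2}
  n4('dce'): parent n3 fail=5; on 'e' 5 → fail=6;  out {1}∪{2}={1,2}

Text stream:
pos 0 'a': at 1  → match P0@[0:0]
pos 1 'a': at 1 (via fail)  → match P0@[1:1]
pos 2 'a': at 1 (via fail)  → match P0@[2:2]
pos 3 'd': at 2 (via fail)
pos 4 'c': at 3
pos 5 'd': at 2 (via fail)
pos 6 'a': at 1 (via fail)  → match P0@[6:6]
pos 7 'd': at 2 (via fail)
pos 8 'c': at 3
pos 9 'e': at 4  → match P1@[7:9],P2@[8:9]
pos 10 'e': at 0 (via fail)
pos 11 'e': at 0
pos 12 'e': at 0
pos 13 'd': at 2
pos 14 'b': at 0 (via fail)
pos 15 'c': at 5
pos 16 'e': at 6  → match P2@[15:16]
pos 17 'b': at 0 (via fail)
pos 18 'c': at 5
pos 19 'e': at 6  → match P2@[18:19]
pos 20 'd': at 2 (via fail)
pos 21 'c': at 3
pos 22 'e': at 4  → match P1@[20:22],P2@[21:22]
pos 23 'e': at 0 (via fail)
pos 24 'a': at 1  → match P0@[24:24]
pos 25 'a': at 1 (via fail)  → match P0@[25:25]
pos 26 'd': at 2 (via fail)
pos 27 'd': at 2 (via fail)
pos 28 'd': at 2 (via fail)
pos 29 'd': at 2 (via fail)
pos 30 'c': at 3
pos 31 'b': at 0 (via fail)
pos 32 'a': at 1  → match P0@[32:32]
pos 33 'd': at 2 (via fail)
pos 34 'c': at 3
pos 35 'e': at 4  → match P1@[33:35],P2@[34:35]
pos 36 'e': at 0 (via fail)
pos 37 'c': at 5
pos 38 'd': at 2 (via fail)
pos 39 'a': at 1 (via fail)  → match P0@[39:39]
pos 40 'c': at 5 (via fail)
pos 41 'e': at 6  → match P2@[40:41]
pos 42 'a': at 1 (via fail)  → match P0@[42:42]
pos 43 'd': at 2 (via fail)
pos 44 'c': at 3
pos 45 'e': at 4  → match P1@[43:45],P2@[44:45]
pos 46 'e': at 0 (via fail)
pos 47 'd': at 2
pos 48 'c': at 3
pos 49 'e': at 4  → match P1@[47:49],P2@[48:49]
pos 50 'a': at 1 (via fail)  → match P0@[50:50]
pos 51 'b': at 0 (via fail)
pos 52 'a': at 1  → match P0@[52:52]
pos 53 'c': at 5 (via fail)
pos 54 'e': at 6  → match P2@[53:54]
pos 55 'c': at 5 (via fail)
pos 56 'b': at 0 (via fail)
pos 57 'b': at 0
pos 58 'e': at 0
pos 59 'c': at 5
pos 60 'a': at 1 (via fail)  → match P0@[60:60]
pos 61 'a': at 1 (via fail)  → match P0@[61:61]
pos 62 'b': at 0 (via fail)
pos 63 'b': at 0
pos 64 'd': at 2
pos 65 'c': at 3
pos 66 'e': at 4  → match P1@[64:66],P2@[65:66]
pos 67 'd': at 2 (via fail)
pos 68 'c': at 3
pos 69 'e': at 4  → match P1@[67:69],P2@[68:69]
pos 70 'd': at 2 (via fail)
pos 71 'c': at 3
pos 72 'e': at 4  → match P1@[70:72],P2@[71:72]
pos 73 'e': at 0 (via fail)
pos 74 'a': at 1  → match P0@[74:74]
pos 75 'e': at 0 (via fail)
pos 76 'b': at 0
pos 77 'c': at 5

All matches (sorted): [[0,0],[1,0],[2,0],[6,0],[9,1],[9,2],[16,2],[19,2],[22,1],[22,2],[24,0],[25,0],[32,0],[35,1],[35,2],[39,0],[41,2],[42,0],[45,1],[45,2],[49,1],[49,2],[50,0],[52,0],[54,2],[60,0],[61,0],[66,1],[66,2],[69,1],[69,2],[72,1],[72,2],[74,0]]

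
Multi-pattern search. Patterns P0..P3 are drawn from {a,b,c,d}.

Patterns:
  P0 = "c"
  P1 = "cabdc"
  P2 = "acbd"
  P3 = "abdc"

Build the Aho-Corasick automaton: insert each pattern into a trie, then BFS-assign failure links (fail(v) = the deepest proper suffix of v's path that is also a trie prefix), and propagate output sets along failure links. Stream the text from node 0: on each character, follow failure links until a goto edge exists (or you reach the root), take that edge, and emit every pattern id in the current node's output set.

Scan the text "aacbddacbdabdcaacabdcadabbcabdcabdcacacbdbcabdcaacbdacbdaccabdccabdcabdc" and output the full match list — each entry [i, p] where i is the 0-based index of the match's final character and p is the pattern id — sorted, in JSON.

Build automaton:
Trie (insert patterns):
  n0 'ε': a→6 c→1
  n1 'c': a→2  [P0 ends]
  n2 'ca': b→3
  n3 'cab': d→4
  n4 'cabd': c→5
  n5 'cabdc': ·  [P1 ends]
  n6 'a': b→10 c→7
  n7 'ac': b→8
  n8 'acb': d→9
  n9 'acbd': ·  [P2 ends]
  n10 'ab': d→11
  n11 'abd': c→12
  n12 'abdc': ·  [P3 ends]

Failure links (BFS by depth):
  fail(1) 'c': from fail(0)=0 chase 'c': 0 ⇒ 0;  out={0}∪out(0)={0}
  fail(6) 'a': from fail(0)=0 chase 'a': 0 ⇒ 0;  out=∅∪out(0)=∅
  fail(2) 'ca': from fail(1)=0 chase 'a': 0 ⇒ 6;  out=∅∪out(6)=∅
  fail(7) 'ac': from fail(6)=0 chase 'c': 0 ⇒ 1;  out=∅∪out(1)={0}
  fail(10) 'ab': from fail(6)=0 chase 'b': 0 ⇒ 0;  out=∅∪out(0)=∅
  fail(3) 'cab': from fail(2)=6 chase 'b': 6 ⇒ 10;  out=∅∪out(10)=∅
  fail(8) 'acb': from fail(7)=1 chase 'b': 1→0 ⇒ 0;  out=∅∪out(0)=∅
  fail(11) 'abd': from fail(10)=0 chase 'd': 0 ⇒ 0;  out=∅∪out(0)=∅
  fail(4) 'cabd': from fail(3)=10 chase 'd': 10 ⇒ 11;  out=∅∪out(11)=∅
  fail(9) 'acbd': from fail(8)=0 chase 'd': 0 ⇒ 0;  out={2}∪out(0)={2}
  fail(12) 'abdc': from fail(11)=0 chase 'c': 0 ⇒ 1;  out={3}∪out(1)={0,3}
  fail(5) 'cabdc': from fail(4)=11 chase 'c': 11 ⇒ 12;  out={1}∪out(12)={0,1,3}

Scan:
[0] read 'a'  n0⇒n6
[1] read 'a'  n6⇒n6 ·f
[2] read 'c'  n6⇒n7  emit P0@[2:2]
[3] read 'b'  n7⇒n8
[4] read 'd'  n8⇒n9  emit P2@[1:4]
[5] read 'd'  n9⇒n0 ·f
[6] read 'a'  n0⇒n6
[7] read 'c'  n6⇒n7  emit P0@[7:7]
[8] read 'b'  n7⇒n8
[9] read 'd'  n8⇒n9  emit P2@[6:9]
[10] read 'a'  n9⇒n6 ·f
[11] read 'b'  n6⇒n10
[12] read 'd'  n10⇒n11
[13] read 'c'  n11⇒n12  emit P0@[13:13],P3@[10:13]
[14] read 'a'  n12⇒n2 ·f
[15] read 'a'  n2⇒n6 ·f
[16] read 'c'  n6⇒n7  emit P0@[16:16]
[17] read 'a'  n7⇒n2 ·f
[18] read 'b'  n2⇒n3
[19] read 'd'  n3⇒n4
[20] read 'c'  n4⇒n5  emit P0@[20:20],P1@[16:20],P3@[17:20]
[21] read 'a'  n5⇒n2 ·f
[22] read 'd'  n2⇒n0 ·f
[23] read 'a'  n0⇒n6
[24] read 'b'  n6⇒n10
[25] read 'b'  n10⇒n0 ·f
[26] read 'c'  n0⇒n1  emit P0@[26:26]
[27] read 'a'  n1⇒n2
[28] read 'b'  n2⇒n3
[29] read 'd'  n3⇒n4
[30] read 'c'  n4⇒n5  emit P0@[30:30],P1@[26:30],P3@[27:30]
[31] read 'a'  n5⇒n2 ·f
[32] read 'b'  n2⇒n3
[33] read 'd'  n3⇒n4
[34] read 'c'  n4⇒n5  emit P0@[34:34],P1@[30:34],P3@[31:34]
[35] read 'a'  n5⇒n2 ·f
[36] read 'c'  n2⇒n7 ·f  emit P0@[36:36]
[37] read 'a'  n7⇒n2 ·f
[38] read 'c'  n2⇒n7 ·f  emit P0@[38:38]
[39] read 'b'  n7⇒n8
[40] read 'd'  n8⇒n9  emit P2@[37:40]
[41] read 'b'  n9⇒n0 ·f
[42] read 'c'  n0⇒n1  emit P0@[42:42]
[43] read 'a'  n1⇒n2
[44] read 'b'  n2⇒n3
[45] read 'd'  n3⇒n4
[46] read 'c'  n4⇒n5  emit P0@[46:46],P1@[42:46],P3@[43:46]
[47] read 'a'  n5⇒n2 ·f
[48] read 'a'  n2⇒n6 ·f
[49] read 'c'  n6⇒n7  emit P0@[49:49]
[50] read 'b'  n7⇒n8
[51] read 'd'  n8⇒n9  emit P2@[48:51]
[52] read 'a'  n9⇒n6 ·f
[53] read 'c'  n6⇒n7  emit P0@[53:53]
[54] read 'b'  n7⇒n8
[55] read 'd'  n8⇒n9  emit P2@[52:55]
[56] read 'a'  n9⇒n6 ·f
[57] read 'c'  n6⇒n7  emit P0@[57:57]
[58] read 'c'  n7⇒n1 ·f  emit P0@[58:58]
[59] read 'a'  n1⇒n2
[60] read 'b'  n2⇒n3
[61] read 'd'  n3⇒n4
[62] read 'c'  n4⇒n5  emit P0@[62:62],P1@[58:62],P3@[59:62]
[63] read 'c'  n5⇒n1 ·f  emit P0@[63:63]
[64] read 'a'  n1⇒n2
[65] read 'b'  n2⇒n3
[66] read 'd'  n3⇒n4
[67] read 'c'  n4⇒n5  emit P0@[67:67],P1@[63:67],P3@[64:67]
[68] read 'a'  n5⇒n2 ·f
[69] read 'b'  n2⇒n3
[70] read 'd'  n3⇒n4
[71] read 'c'  n4⇒n5  emit P0@[71:71],P1@[67:71],P3@[68:71]

All matches (sorted): [[2,0],[4,2],[7,0],[9,2],[13,0],[13,3],[16,0],[20,0],[20,1],[20,3],[26,0],[30,0],[30,1],[30,3],[34,0],[34,1],[34,3],[36,0],[38,0],[40,2],[42,0],[46,0],[46,1],[46,3],[49,0],[51,2],[53,0],[55,2],[57,0],[58,0],[62,0],[62,1],[62,3],[63,0],[67,0],[67,1],[67,3],[71,0],[71,1],[71,3]]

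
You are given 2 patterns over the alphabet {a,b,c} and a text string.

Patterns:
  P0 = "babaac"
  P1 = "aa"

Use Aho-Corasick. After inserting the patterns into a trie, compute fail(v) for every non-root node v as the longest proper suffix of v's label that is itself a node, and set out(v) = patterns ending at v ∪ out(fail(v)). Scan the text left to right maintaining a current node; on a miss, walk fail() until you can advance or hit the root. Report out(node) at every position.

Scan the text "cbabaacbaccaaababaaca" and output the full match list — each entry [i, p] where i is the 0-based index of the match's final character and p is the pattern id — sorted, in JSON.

Build automaton:
Trie (insert patterns):
  0='ε' goto a→7 b→1
  1='b' goto a→2
  2='ba' goto b→3
  3='bab' goto a→4
  4='baba' goto a→5
  5='babaa' goto c→6
  6='babaac' goto ·  [P0 ends]
  7='a' goto a→8
  8='aa' goto ·  [P1 ends]

Failure links (BFS by depth):
  fail(1) 'b': from fail(0)=0 chase 'b': 0 ⇒ 0;  out=∅∪out(0)=∅
  fail(7) 'a': from fail(0)=0 chase 'a': 0 ⇒ 0;  out=∅∪out(0)=∅
  fail(2) 'ba': from fail(1)=0 chase 'a': 0 ⇒ 7;  out=∅∪out(7)=∅
  fail(8) 'aa': from fail(7)=0 chase 'a': 0 ⇒ 7;  out={1}∪out(7)={1}
  fail(3) 'bab': from fail(2)=7 chase 'b': 7→0 ⇒ 1;  out=∅∪out(1)=∅
  fail(4) 'baba': from fail(3)=1 chase 'a': 1 ⇒ 2;  out=∅∪out(2)=∅
  fail(5) 'babaa': from fail(4)=2 chase 'a': 2→7 ⇒ 8;  out=∅∪out(8)={1}
  fail(6) 'babaac': from fail(5)=8 chase 'c': 8→7→0 ⇒ 0;  out={0}∪out(0)={0}

Run:
pos 0 'c': at 0
pos 1 'b': at 1
pos 2 'a': at 2
pos 3 'b': at 3
pos 4 'a': at 4
pos 5 'a': at 5  emit P1@[4:5]
pos 6 'c': at 6  emit P0@[1:6]
pos 7 'b': at 1 (fail-walked)
pos 8 'a': at 2
pos 9 'c': at 0 (fail-walked)
pos 10 'c': at 0
pos 11 'a': at 7
pos 12 'a': at 8  emit P1@[11:12]
pos 13 'a': at 8 (fail-walked)  emit P1@[12:13]
pos 14 'b': at 1 (fail-walked)
pos 15 'a': at 2
pos 16 'b': at 3
pos 17 'a': at 4
pos 18 'a': at 5  emit P1@[17:18]
pos 19 'c': at 6  emit P0@[14:19]
pos 20 'a': at 7 (fail-walked)

Result: [[5,1],[6,0],[12,1],[13,1],[18,1],[19,0]]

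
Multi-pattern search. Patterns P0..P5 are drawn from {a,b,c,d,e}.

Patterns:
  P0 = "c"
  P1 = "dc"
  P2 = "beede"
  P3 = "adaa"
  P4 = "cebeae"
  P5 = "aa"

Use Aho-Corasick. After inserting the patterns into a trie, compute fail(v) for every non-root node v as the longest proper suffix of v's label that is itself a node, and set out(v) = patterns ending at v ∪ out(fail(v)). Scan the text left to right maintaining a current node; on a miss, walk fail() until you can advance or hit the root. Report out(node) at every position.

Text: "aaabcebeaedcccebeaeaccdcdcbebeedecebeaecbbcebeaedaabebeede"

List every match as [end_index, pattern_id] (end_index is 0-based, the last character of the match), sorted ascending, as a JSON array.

Build:
Trie (insert patterns):
  n0 'ε': a→9 b→4 c→1 d→2
  n1 'c': e→13  [P0 ends]
  n2 'd': c→3
  n3 'dc': ·  [P1 ends]
  n4 'b': e→5
  n5 'be': e→6
  n6 'bee': d→7
  n7 'beed': e→8
  n8 'beede': ·  [P2 ends]
  n9 'a': a→18 d→10
  n10 'ad': a→11
  n11 'ada': a→12
  n12 'adaa': ·  [P3 ends]
  n13 'ce': b→14
  n14 'ceb': e→15
  n15 'cebe': a→16
  n16 'cebea': e→17
  n17 'cebeae': ·  [P4 ends]
  n18 'aa': ·  [P5 ends]

Failure links (BFS by depth):
  n1('c'): parent n0 fail=0; on 'c' 0 → fail=0;  out {0}∪∅={0}
  n2('d'): parent n0 fail=0; on 'd' 0 → fail=0;  out ∅∪∅=∅
  n4('b'): parent n0 fail=0; on 'b' 0 → fail=0;  out ∅∪∅=∅
  n9('a'): parent n0 fail=0; on 'a' 0 → fail=0;  out ∅∪∅=∅
  n3('dc'): parent n2 fail=0; on 'c' 0 → fail=1;  out {1}∪{0}={0,1}
  n5('be'): parent n4 fail=0; on 'e' 0 → fail=0;  out ∅∪∅=∅
  n10('ad'): parent n9 fail=0; on 'd' 0 → fail=2;  out ∅∪∅=∅
  n13('ce'): parent n1 fail=0; on 'e' 0 → fail=0;  out ∅∪∅=∅
  n18('aa'): parent n9 fail=0; on 'a' 0 → fail=9;  out {5}∪∅={5}
  n6('bee'): parent n5 fail=0; on 'e' 0 → fail=0;  out ∅∪∅=∅
  n11('ada'): parent n10 fail=2; on 'a' 2→0 → fail=9;  out ∅∪∅=∅
  n14('ceb'): parent n13 fail=0; on 'b' 0 → fail=4;  out ∅∪∅=∅
  n7('beed'): parent n6 fail=0; on 'd' 0 → fail=2;  out ∅∪∅=∅
  n12('adaa'): parent n11 fail=9; on 'a' 9 → fail=18;  out {3}∪{5}={3,5}
  n15('cebe'): parent n14 fail=4; on 'e' 4 → fail=5;  out ∅∪∅=∅
  n8('beede'): parent n7 fail=2; on 'e' 2→0 → fail=0;  out {2}∪∅={2}
  n16('cebea'): parent n15 fail=5; on 'a' 5→0 → fail=9;  out ∅∪∅=∅
  n17('cebeae'): parent n16 fail=9; on 'e' 9→0 → fail=0;  out {4}∪∅={4}

Scan:
pos 0 'a': at 9
pos 1 'a': at 18  → match P5@[0:1]
pos 2 'a': at 18 ·f  → match P5@[1:2]
pos 3 'b': at 4 ·f
pos 4 'c': at 1 ·f  → match P0@[4:4]
pos 5 'e': at 13
pos 6 'b': at 14
pos 7 'e': at 15
pos 8 'a': at 16
pos 9 'e': at 17  → match P4@[4:9]
pos 10 'd': at 2 ·f
pos 11 'c': at 3  → match P0@[11:11],P1@[10:11]
pos 12 'c': at 1 ·f  → match P0@[12:12]
pos 13 'c': at 1 ·f  → match P0@[13:13]
pos 14 'e': at 13
pos 15 'b': at 14
pos 16 'e': at 15
pos 17 'a': at 16
pos 18 'e': at 17  → match P4@[13:18]
pos 19 'a': at 9 ·f
pos 20 'c': at 1 ·f  → match P0@[20:20]
pos 21 'c': at 1 ·f  → match P0@[21:21]
pos 22 'd': at 2 ·f
pos 23 'c': at 3  → match P0@[23:23],P1@[22:23]
pos 24 'd': at 2 ·f
pos 25 'c': at 3  → match P0@[25:25],P1@[24:25]
pos 26 'b': at 4 ·f
pos 27 'e': at 5
pos 28 'b': at 4 ·f
pos 29 'e': at 5
pos 30 'e': at 6
pos 31 'd': at 7
pos 32 'e': at 8  → match P2@[28:32]
pos 33 'c': at 1 ·f  → match P0@[33:33]
pos 34 'e': at 13
pos 35 'b': at 14
pos 36 'e': at 15
pos 37 'a': at 16
pos 38 'e': at 17  → match P4@[33:38]
pos 39 'c': at 1 ·f  → match P0@[39:39]
pos 40 'b': at 4 ·f
pos 41 'b': at 4 ·f
pos 42 'c': at 1 ·f  → match P0@[42:42]
pos 43 'e': at 13
pos 44 'b': at 14
pos 45 'e': at 15
pos 46 'a': at 16
pos 47 'e': at 17  → match P4@[42:47]
pos 48 'd': at 2 ·f
pos 49 'a': at 9 ·f
pos 50 'a': at 18  → match P5@[49:50]
pos 51 'b': at 4 ·f
pos 52 'e': at 5
pos 53 'b': at 4 ·f
pos 54 'e': at 5
pos 55 'e': at 6
pos 56 'd': at 7
pos 57 'e': at 8  → match P2@[53:57]

All matches (sorted): [[1,5],[2,5],[4,0],[9,4],[11,0],[11,1],[12,0],[13,0],[18,4],[20,0],[21,0],[23,0],[23,1],[25,0],[25,1],[32,2],[33,0],[38,4],[39,0],[42,0],[47,4],[50,5],[57,2]]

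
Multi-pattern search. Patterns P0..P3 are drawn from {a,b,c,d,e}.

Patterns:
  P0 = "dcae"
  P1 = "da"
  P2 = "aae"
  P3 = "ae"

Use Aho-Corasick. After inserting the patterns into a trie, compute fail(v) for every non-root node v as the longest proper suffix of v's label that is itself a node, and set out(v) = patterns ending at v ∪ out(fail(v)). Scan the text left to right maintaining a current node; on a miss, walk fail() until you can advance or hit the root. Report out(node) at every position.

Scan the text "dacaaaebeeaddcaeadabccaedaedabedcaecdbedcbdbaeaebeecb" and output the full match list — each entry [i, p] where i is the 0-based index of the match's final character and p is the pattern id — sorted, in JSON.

Build:
Trie nodes:
  0='ε' goto a→6 d→1
  1='d' goto a→5 c→2
  2='dc' goto a→3
  3='dca' goto e→4
  4='dcae' goto ·  ←P0
  5='da' goto ·  ←P1
  6='a' goto a→7 e→9
  7='aa' goto e→8
  8='aae' goto ·  ←P2
  9='ae' goto ·  ←P3

BFS fail/out derivation:
  n1('d'): parent n0 fail=0; on 'd' 0 → fail=0;  out ∅∪∅=∅
  n6('a'): parent n0 fail=0; on 'a' 0 → fail=0;  out ∅∪∅=∅
  n2('dc'): parent n1 fail=0; on 'c' 0 → fail=0;  out ∅∪∅=∅
  n5('da'): parent n1 fail=0; on 'a' 0 → fail=6;  out {1}∪∅={1}
  n7('aa'): parent n6 fail=0; on 'a' 0 → fail=6;  out ∅∪∅=∅
  n9('ae'): parent n6 fail=0; on 'e' 0 → fail=0;  out {3}∪∅={3}
  n3('dca'): parent n2 fail=0; on 'a' 0 → fail=6;  out ∅∪∅=∅
  n8('aae'): parent n7 fail=6; on 'e' 6 → fail=9;  out {2}∪{3}={2,3}
  n4('dcae'): parent n3 fail=6; on 'e' 6 → fail=9;  out {0}∪{3}={0,3}

Scan:
i=0 'd': node 0→1
i=1 'a': node 1→5  ** P1@[0:1]
i=2 'c': node 5→0 ·f
i=3 'a': node 0→6
i=4 'a': node 6→7
i=5 'a': node 7→7 ·f
i=6 'e': node 7→8  ** P2@[4:6],P3@[5:6]
i=7 'b': node 8→0 ·f
i=8 'e': node 0→0
i=9 'e': node 0→0
i=10 'a': node 0→6
i=11 'd': node 6→1 ·f
i=12 'd': node 1→1 ·f
i=13 'c': node 1→2
i=14 'a': node 2→3
i=15 'e': node 3→4  ** P0@[12:15],P3@[14:15]
i=16 'a': node 4→6 ·f
i=17 'd': node 6→1 ·f
i=18 'a': node 1→5  ** P1@[17:18]
i=19 'b': node 5→0 ·f
i=20 'c': node 0→0
i=21 'c': node 0→0
i=22 'a': node 0→6
i=23 'e': node 6→9  ** P3@[22:23]
i=24 'd': node 9→1 ·f
i=25 'a': node 1→5  ** P1@[24:25]
i=26 'e': node 5→9 ·f  ** P3@[25:26]
i=27 'd': node 9→1 ·f
i=28 'a': node 1→5  ** P1@[27:28]
i=29 'b': node 5→0 ·f
i=30 'e': node 0→0
i=31 'd': node 0→1
i=32 'c': node 1→2
i=33 'a': node 2→3
i=34 'e': node 3→4  ** P0@[31:34],P3@[33:34]
i=35 'c': node 4→0 ·f
i=36 'd': node 0→1
i=37 'b': node 1→0 ·f
i=38 'e': node 0→0
i=39 'd': node 0→1
i=40 'c': node 1→2
i=41 'b': node 2→0 ·f
i=42 'd': node 0→1
i=43 'b': node 1→0 ·f
i=44 'a': node 0→6
i=45 'e': node 6→9  ** P3@[44:45]
i=46 'a': node 9→6 ·f
i=47 'e': node 6→9  ** P3@[46:47]
i=48 'b': node 9→0 ·f
i=49 'e': node 0→0
i=50 'e': node 0→0
i=51 'c': node 0→0
i=52 'b': node 0→0

Result: [[1,1],[6,2],[6,3],[15,0],[15,3],[18,1],[23,3],[25,1],[26,3],[28,1],[34,0],[34,3],[45,3],[47,3]]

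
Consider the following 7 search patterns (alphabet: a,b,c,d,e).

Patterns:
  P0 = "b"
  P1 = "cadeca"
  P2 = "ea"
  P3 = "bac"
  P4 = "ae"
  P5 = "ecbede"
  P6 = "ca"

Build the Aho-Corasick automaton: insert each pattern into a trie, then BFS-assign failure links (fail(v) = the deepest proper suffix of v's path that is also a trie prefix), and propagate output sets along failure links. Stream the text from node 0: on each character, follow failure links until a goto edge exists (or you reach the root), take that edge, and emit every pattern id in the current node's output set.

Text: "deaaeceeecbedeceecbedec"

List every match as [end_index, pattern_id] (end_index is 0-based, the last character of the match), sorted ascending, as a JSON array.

Construct AC machine:
Trie nodes:
  n0 'ε': a→12 b→1 c→2 e→8
  n1 'b': a→10  ←P0
  n2 'c': a→3
  n3 'ca': d→4  ←P6
  n4 'cad': e→5
  n5 'cade': c→6
  n6 'cadec': a→7
  n7 'cadeca': ·  ←P1
  n8 'e': a→9 c→14
  n9 'ea': ·  ←P2
  n10 'ba': c→11
  n11 'bac': ·  ←P3
  n12 'a': e→13
  n13 'ae': ·  ←P4
  n14 'ec': b→15
  n15 'ecb': e→16
  n16 'ecbe': d→17
  n17 'ecbed': e→18
  n18 'ecbede': ·  ←P5

BFS fail/out derivation:
  fail(1) 'b': from fail(0)=0 chase 'b': 0 ⇒ 0;  out={0}∪out(0)={0}
  fail(2) 'c': from fail(0)=0 chase 'c': 0 ⇒ 0;  out=∅∪out(0)=∅
  fail(8) 'e': from fail(0)=0 chase 'e': 0 ⇒ 0;  out=∅∪out(0)=∅
  fail(12) 'a': from fail(0)=0 chase 'a': 0 ⇒ 0;  out=∅∪out(0)=∅
  fail(3) 'ca': from fail(2)=0 chase 'a': 0 ⇒ 12;  out={6}∪out(12)={6}
  fail(9) 'ea': from fail(8)=0 chase 'a': 0 ⇒ 12;  out={2}∪out(12)={2}
  fail(10) 'ba': from fail(1)=0 chase 'a': 0 ⇒ 12;  out=∅∪out(12)=∅
  fail(13) 'ae': from fail(12)=0 chase 'e': 0 ⇒ 8;  out={4}∪out(8)={4}
  fail(14) 'ec': from fail(8)=0 chase 'c': 0 ⇒ 2;  out=∅∪out(2)=∅
  fail(4) 'cad': from fail(3)=12 chase 'd': 12→0 ⇒ 0;  out=∅∪out(0)=∅
  fail(11) 'bac': from fail(10)=12 chase 'c': 12→0 ⇒ 2;  out={3}∪out(2)={3}
  fail(15) 'ecb': from fail(14)=2 chase 'b': 2→0 ⇒ 1;  out=∅∪out(1)={0}
  fail(5) 'cade': from fail(4)=0 chase 'e': 0 ⇒ 8;  out=∅∪out(8)=∅
  fail(16) 'ecbe': from fail(15)=1 chase 'e': 1→0 ⇒ 8;  out=∅∪out(8)=∅
  fail(6) 'cadec': from fail(5)=8 chase 'c': 8 ⇒ 14;  out=∅∪out(14)=∅
  fail(17) 'ecbed': from fail(16)=8 chase 'd': 8→0 ⇒ 0;  out=∅∪out(0)=∅
  fail(7) 'cadeca': from fail(6)=14 chase 'a': 14→2 ⇒ 3;  out={1}∪out(3)={1,6}
  fail(18) 'ecbede': from fail(17)=0 chase 'e': 0 ⇒ 8;  out={5}∪out(8)={5}

Run:
i=0 'd': node 0→0
i=1 'e': node 0→8
i=2 'a': node 8→9  ** P2@[1:2]
i=3 'a': node 9→12 (via fail)
i=4 'e': node 12→13  ** P4@[3:4]
i=5 'c': node 13→14 (via fail)
i=6 'e': node 14→8 (via fail)
i=7 'e': node 8→8 (via fail)
i=8 'e': node 8→8 (via fail)
i=9 'c': node 8→14
i=10 'b': node 14→15  ** P0@[10:10]
i=11 'e': node 15→16
i=12 'd': node 16→17
i=13 'e': node 17→18  ** P5@[8:13]
i=14 'c': node 18→14 (via fail)
i=15 'e': node 14→8 (via fail)
i=16 'e': node 8→8 (via fail)
i=17 'c': node 8→14
i=18 'b': node 14→15  ** P0@[18:18]
i=19 'e': node 15→16
i=20 'd': node 16→17
i=21 'e': node 17→18  ** P5@[16:21]
i=22 'c': node 18→14 (via fail)

Matches: [[2,2],[4,4],[10,0],[13,5],[18,0],[21,5]]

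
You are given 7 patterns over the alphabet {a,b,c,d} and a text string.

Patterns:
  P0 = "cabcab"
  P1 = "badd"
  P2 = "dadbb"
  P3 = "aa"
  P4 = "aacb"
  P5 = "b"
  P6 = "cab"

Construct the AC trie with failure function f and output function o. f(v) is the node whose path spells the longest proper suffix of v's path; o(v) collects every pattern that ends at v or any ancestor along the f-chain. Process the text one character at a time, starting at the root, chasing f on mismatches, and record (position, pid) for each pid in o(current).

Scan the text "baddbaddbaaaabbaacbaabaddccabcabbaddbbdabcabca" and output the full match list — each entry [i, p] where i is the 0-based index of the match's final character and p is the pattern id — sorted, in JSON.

Build automaton:
Trie nodes:
  n0 'ε': a→16 b→7 c→1 d→11
  n1 'c': a→2
  n2 'ca': b→3
  n3 'cab': c→4  ←P6
  n4 'cabc': a→5
  n5 'cabca': b→6
  n6 'cabcab': ·  ←P0
  n7 'b': a→8  ←P5
  n8 'ba': d→9
  n9 'bad': d→10
  n10 'badd': ·  ←P1
  n11 'd': a→12
  n12 'da': d→13
  n13 'dad': b→14
  n14 'dadb': b→15
  n15 'dadbb': ·  ←P2
  n16 'a': a→17
  n17 'aa': c→18  ←P3
  n18 'aac': b→19
  n19 'aacb': ·  ←P4

BFS fail/out derivation:
  n1('c'): parent n0 fail=0; on 'c' 0 → fail=0;  out ∅∪∅=∅
  n7('b'): parent n0 fail=0; on 'b' 0 → fail=0;  out {5}∪∅={5}
  n11('d'): parent n0 fail=0; on 'd' 0 → fail=0;  out ∅∪∅=∅
  n16('a'): parent n0 fail=0; on 'a' 0 → fail=0;  out ∅∪∅=∅
  n2('ca'): parent n1 fail=0; on 'a' 0 → fail=16;  out ∅∪∅=∅
  n8('ba'): parent n7 fail=0; on 'a' 0 → fail=16;  out ∅∪∅=∅
  n12('da'): parent n11 fail=0; on 'a' 0 → fail=16;  out ∅∪∅=∅
  n17('aa'): parent n16 fail=0; on 'a' 0 → fail=16;  out {3}∪∅={3}
  n3('cab'): parent n2 fail=16; on 'b' 16→0 → fail=7;  out {6}∪{5}={5,6}
  n9('bad'): parent n8 fail=16; on 'd' 16→0 → fail=11;  out ∅∪∅=∅
  n13('dad'): parent n12 fail=16; on 'd' 16→0 → fail=11;  out ∅∪∅=∅
  n18('aac'): parent n17 fail=16; on 'c' 16→0 → fail=1;  out ∅∪∅=∅
  n4('cabc'): parent n3 fail=7; on 'c' 7→0 → fail=1;  out ∅∪∅=∅
  n10('badd'): parent n9 fail=11; on 'd' 11→0 → fail=11;  out {1}∪∅={1}
  n14('dadb'): parent n13 fail=11; on 'b' 11→0 → fail=7;  out ∅∪{5}={5}
  n19('aacb'): parent n18 fail=1; on 'b' 1→0 → fail=7;  out {4}∪{5}={4,5}
  n5('cabca'): parent n4 fail=1; on 'a' 1 → fail=2;  out ∅∪∅=∅
  n15('dadbb'): parent n14 fail=7; on 'b' 7→0 → fail=7;  out {2}∪{5}={2,5}
  n6('cabcab'): parent n5 fail=2; on 'b' 2 → fail=3;  out {0}∪{5,6}={0,5,6}

Run:
[0] read 'b'  n0⇒n7  ** P5@[0:0]
[1] read 'a'  n7⇒n8
[2] read 'd'  n8⇒n9
[3] read 'd'  n9⇒n10  ** P1@[0:3]
[4] read 'b'  n10⇒n7 ·f  ** P5@[4:4]
[5] read 'a'  n7⇒n8
[6] read 'd'  n8⇒n9
[7] read 'd'  n9⇒n10  ** P1@[4:7]
[8] read 'b'  n10⇒n7 ·f  ** P5@[8:8]
[9] read 'a'  n7⇒n8
[10] read 'a'  n8⇒n17 ·f  ** P3@[9:10]
[11] read 'a'  n17⇒n17 ·f  ** P3@[10:11]
[12] read 'a'  n17⇒n17 ·f  ** P3@[11:12]
[13] read 'b'  n17⇒n7 ·f  ** P5@[13:13]
[14] read 'b'  n7⇒n7 ·f  ** P5@[14:14]
[15] read 'a'  n7⇒n8
[16] read 'a'  n8⇒n17 ·f  ** P3@[15:16]
[17] read 'c'  n17⇒n18
[18] read 'b'  n18⇒n19  ** P4@[15:18],P5@[18:18]
[19] read 'a'  n19⇒n8 ·f
[20] read 'a'  n8⇒n17 ·f  ** P3@[19:20]
[21] read 'b'  n17⇒n7 ·f  ** P5@[21:21]
[22] read 'a'  n7⇒n8
[23] read 'd'  n8⇒n9
[24] read 'd'  n9⇒n10  ** P1@[21:24]
[25] read 'c'  n10⇒n1 ·f
[26] read 'c'  n1⇒n1 ·f
[27] read 'a'  n1⇒n2
[28] read 'b'  n2⇒n3  ** P5@[28:28],P6@[26:28]
[29] read 'c'  n3⇒n4
[30] read 'a'  n4⇒n5
[31] read 'b'  n5⇒n6  ** P0@[26:31],P5@[31:31],P6@[29:31]
[32] read 'b'  n6⇒n7 ·f  ** P5@[32:32]
[33] read 'a'  n7⇒n8
[34] read 'd'  n8⇒n9
[35] read 'd'  n9⇒n10  ** P1@[32:35]
[36] read 'b'  n10⇒n7 ·f  ** P5@[36:36]
[37] read 'b'  n7⇒n7 ·f  ** P5@[37:37]
[38] read 'd'  n7⇒n11 ·f
[39] read 'a'  n11⇒n12
[40] read 'b'  n12⇒n7 ·f  ** P5@[40:40]
[41] read 'c'  n7⇒n1 ·f
[42] read 'a'  n1⇒n2
[43] read 'b'  n2⇒n3  ** P5@[43:43],P6@[41:43]
[44] read 'c'  n3⇒n4
[45] read 'a'  n4⇒n5

Result: [[0,5],[3,1],[4,5],[7,1],[8,5],[10,3],[11,3],[12,3],[13,5],[14,5],[16,3],[18,4],[18,5],[20,3],[21,5],[24,1],[28,5],[28,6],[31,0],[31,5],[31,6],[32,5],[35,1],[36,5],[37,5],[40,5],[43,5],[43,6]]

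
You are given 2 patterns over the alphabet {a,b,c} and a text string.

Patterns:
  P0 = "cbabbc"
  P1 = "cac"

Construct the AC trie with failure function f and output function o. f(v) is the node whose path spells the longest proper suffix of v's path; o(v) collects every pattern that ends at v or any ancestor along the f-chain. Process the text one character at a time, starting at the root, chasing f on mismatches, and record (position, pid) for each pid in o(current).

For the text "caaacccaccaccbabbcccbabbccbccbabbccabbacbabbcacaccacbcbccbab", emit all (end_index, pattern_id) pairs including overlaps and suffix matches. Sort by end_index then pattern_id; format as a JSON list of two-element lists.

Build automaton:
Trie (insert patterns):
  0='ε' goto c→1
  1='c' goto a→7 b→2
  2='cb' goto a→3
  3='cba' goto b→4
  4='cbab' goto b→5
  5='cbabb' goto c→6
  6='cbabbc' goto ·  [P0 ends]
  7='ca' goto c→8
  8='cac' goto ·  [P1 ends]

Failure links (BFS by depth):
  fail(1) 'c': from fail(0)=0 chase 'c': 0 ⇒ 0;  out=∅∪out(0)=∅
  fail(2) 'cb': from fail(1)=0 chase 'b': 0 ⇒ 0;  out=∅∪out(0)=∅
  fail(7) 'ca': from fail(1)=0 chase 'a': 0 ⇒ 0;  out=∅∪out(0)=∅
  fail(3) 'cba': from fail(2)=0 chase 'a': 0 ⇒ 0;  out=∅∪out(0)=∅
  fail(8) 'cac': from fail(7)=0 chase 'c': 0 ⇒ 1;  out={1}∪out(1)={1}
  fail(4) 'cbab': from fail(3)=0 chase 'b': 0 ⇒ 0;  out=∅∪out(0)=∅
  fail(5) 'cbabb': from fail(4)=0 chase 'b': 0 ⇒ 0;  out=∅∪out(0)=∅
  fail(6) 'cbabbc': from fail(5)=0 chase 'c': 0 ⇒ 1;  out={0}∪out(1)={0}

Scan:
[0] read 'c'  n0⇒n1
[1] read 'a'  n1⇒n7
[2] read 'a'  n7⇒n0 (fail-walked)
[3] read 'a'  n0⇒n0
[4] read 'c'  n0⇒n1
[5] read 'c'  n1⇒n1 (fail-walked)
[6] read 'c'  n1⇒n1 (fail-walked)
[7] read 'a'  n1⇒n7
[8] read 'c'  n7⇒n8  ** P1@[6:8]
[9] read 'c'  n8⇒n1 (fail-walked)
[10] read 'a'  n1⇒n7
[11] read 'c'  n7⇒n8  ** P1@[9:11]
[12] read 'c'  n8⇒n1 (fail-walked)
[13] read 'b'  n1⇒n2
[14] read 'a'  n2⇒n3
[15] read 'b'  n3⇒n4
[16] read 'b'  n4⇒n5
[17] read 'c'  n5⇒n6  ** P0@[12:17]
[18] read 'c'  n6⇒n1 (fail-walked)
[19] read 'c'  n1⇒n1 (fail-walked)
[20] read 'b'  n1⇒n2
[21] read 'a'  n2⇒n3
[22] read 'b'  n3⇒n4
[23] read 'b'  n4⇒n5
[24] read 'c'  n5⇒n6  ** P0@[19:24]
[25] read 'c'  n6⇒n1 (fail-walked)
[26] read 'b'  n1⇒n2
[27] read 'c'  n2⇒n1 (fail-walked)
[28] read 'c'  n1⇒n1 (fail-walked)
[29] read 'b'  n1⇒n2
[30] read 'a'  n2⇒n3
[31] read 'b'  n3⇒n4
[32] read 'b'  n4⇒n5
[33] read 'c'  n5⇒n6  ** P0@[28:33]
[34] read 'c'  n6⇒n1 (fail-walked)
[35] read 'a'  n1⇒n7
[36] read 'b'  n7⇒n0 (fail-walked)
[37] read 'b'  n0⇒n0
[38] read 'a'  n0⇒n0
[39] read 'c'  n0⇒n1
[40] read 'b'  n1⇒n2
[41] read 'a'  n2⇒n3
[42] read 'b'  n3⇒n4
[43] read 'b'  n4⇒n5
[44] read 'c'  n5⇒n6  ** P0@[39:44]
[45] read 'a'  n6⇒n7 (fail-walked)
[46] read 'c'  n7⇒n8  ** P1@[44:46]
[47] read 'a'  n8⇒n7 (fail-walked)
[48] read 'c'  n7⇒n8  ** P1@[46:48]
[49] read 'c'  n8⇒n1 (fail-walked)
[50] read 'a'  n1⇒n7
[51] read 'c'  n7⇒n8  ** P1@[49:51]
[52] read 'b'  n8⇒n2 (fail-walked)
[53] read 'c'  n2⇒n1 (fail-walked)
[54] read 'b'  n1⇒n2
[55] read 'c'  n2⇒n1 (fail-walked)
[56] read 'c'  n1⇒n1 (fail-walked)
[57] read 'b'  n1⇒n2
[58] read 'a'  n2⇒n3
[59] read 'b'  n3⇒n4

Result: [[8,1],[11,1],[17,0],[24,0],[33,0],[44,0],[46,1],[48,1],[51,1]]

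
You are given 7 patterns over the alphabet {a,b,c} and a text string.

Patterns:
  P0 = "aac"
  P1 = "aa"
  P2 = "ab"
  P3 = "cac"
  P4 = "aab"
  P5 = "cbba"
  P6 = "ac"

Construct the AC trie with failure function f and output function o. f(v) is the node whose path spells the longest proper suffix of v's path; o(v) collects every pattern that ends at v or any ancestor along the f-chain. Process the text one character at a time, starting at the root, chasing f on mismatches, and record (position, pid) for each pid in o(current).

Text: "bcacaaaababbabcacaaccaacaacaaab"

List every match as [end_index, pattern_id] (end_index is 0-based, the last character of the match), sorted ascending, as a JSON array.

Build automaton:
Trie nodes:
  n0 'ε': a→1 c→5
  n1 'a': a→2 b→4 c→12
  n2 'aa': b→8 c→3  ←P1
  n3 'aac': ·  ←P0
  n4 'ab': ·  ←P2
  n5 'c': a→6 b→9
  n6 'ca': c→7
  n7 'cac': ·  ←P3
  n8 'aab': ·  ←P4
  n9 'cb': b→10
  n10 'cbb': a→11
  n11 'cbba': ·  ←P5
  n12 'ac': ·  ←P6

BFS fail/out derivation:
  n1('a'): parent n0 fail=0; on 'a' 0 → fail=0;  out ∅∪∅=∅
  n5('c'): parent n0 fail=0; on 'c' 0 → fail=0;  out ∅∪∅=∅
  n2('aa'): parent n1 fail=0; on 'a' 0 → fail=1;  out {1}∪∅={1}
  n4('ab'): parent n1 fail=0; on 'b' 0 → fail=0;  out {2}∪∅={2}
  n6('ca'): parent n5 fail=0; on 'a' 0 → fail=1;  out ∅∪∅=∅
  n9('cb'): parent n5 fail=0; on 'b' 0 → fail=0;  out ∅∪∅=∅
  n12('ac'): parent n1 fail=0; on 'c' 0 → fail=5;  out {6}∪∅={6}
  n3('aac'): parent n2 fail=1; on 'c' 1 → fail=12;  out {0}∪{6}={0,6}
  n7('cac'): parent n6 fail=1; on 'c' 1 → fail=12;  out {3}∪{6}={3,6}
  n8('aab'): parent n2 fail=1; on 'b' 1 → fail=4;  out {4}∪{2}={2,4}
  n10('cbb'): parent n9 fail=0; on 'b' 0 → fail=0;  out ∅∪∅=∅
  n11('cbba'): parent n10 fail=0; on 'a' 0 → fail=1;  out {5}∪∅={5}

Text stream:
pos 0 'b': at 0
pos 1 'c': at 5
pos 2 'a': at 6
pos 3 'c': at 7  → match P3@[1:3],P6@[2:3]
pos 4 'a': at 6 (fail-walked)
pos 5 'a': at 2 (fail-walked)  → match P1@[4:5]
pos 6 'a': at 2 (fail-walked)  → match P1@[5:6]
pos 7 'a': at 2 (fail-walked)  → match P1@[6:7]
pos 8 'b': at 8  → match P2@[7:8],P4@[6:8]
pos 9 'a': at 1 (fail-walked)
pos 10 'b': at 4  → match P2@[9:10]
pos 11 'b': at 0 (fail-walked)
pos 12 'a': at 1
pos 13 'b': at 4  → match P2@[12:13]
pos 14 'c': at 5 (fail-walked)
pos 15 'a': at 6
pos 16 'c': at 7  → match P3@[14:16],P6@[15:16]
pos 17 'a': at 6 (fail-walked)
pos 18 'a': at 2 (fail-walked)  → match P1@[17:18]
pos 19 'c': at 3  → match P0@[17:19],P6@[18:19]
pos 20 'c': at 5 (fail-walked)
pos 21 'a': at 6
pos 22 'a': at 2 (fail-walked)  → match P1@[21:22]
pos 23 'c': at 3  → match P0@[21:23],P6@[22:23]
pos 24 'a': at 6 (fail-walked)
pos 25 'a': at 2 (fail-walked)  → match P1@[24:25]
pos 26 'c': at 3  → match P0@[24:26],P6@[25:26]
pos 27 'a': at 6 (fail-walked)
pos 28 'a': at 2 (fail-walked)  → match P1@[27:28]
pos 29 'a': at 2 (fail-walked)  → match P1@[28:29]
pos 30 'b': at 8  → match P2@[29:30],P4@[28:30]

Matches: [[3,3],[3,6],[5,1],[6,1],[7,1],[8,2],[8,4],[10,2],[13,2],[16,3],[16,6],[18,1],[19,0],[19,6],[22,1],[23,0],[23,6],[25,1],[26,0],[26,6],[28,1],[29,1],[30,2],[30,4]]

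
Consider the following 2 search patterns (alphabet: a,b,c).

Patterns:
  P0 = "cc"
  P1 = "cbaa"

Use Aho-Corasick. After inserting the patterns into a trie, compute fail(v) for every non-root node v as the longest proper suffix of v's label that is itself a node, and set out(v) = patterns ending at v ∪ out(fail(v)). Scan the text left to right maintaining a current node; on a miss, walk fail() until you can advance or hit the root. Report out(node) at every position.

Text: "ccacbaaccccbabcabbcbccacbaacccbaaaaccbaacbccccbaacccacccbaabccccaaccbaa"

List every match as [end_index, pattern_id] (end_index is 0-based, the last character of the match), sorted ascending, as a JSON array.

Construct AC machine:
Trie nodes:
  n0 'ε': c→1
  n1 'c': b→3 c→2
  n2 'cc': ·  [P0 ends]
  n3 'cb': a→4
  n4 'cba': a→5
  n5 'cbaa': ·  [P1 ends]

BFS fail/out derivation:
  n1('c'): parent n0 fail=0; on 'c' 0 → fail=0;  out ∅∪∅=∅
  n2('cc'): parent n1 fail=0; on 'c' 0 → fail=1;  out {0}∪∅={0}
  n3('cb'): parent n1 fail=0; on 'b' 0 → fail=0;  out ∅∪∅=∅
  n4('cba'): parent n3 fail=0; on 'a' 0 → fail=0;  out ∅∪∅=∅
  n5('cbaa'): parent n4 fail=0; on 'a' 0 → fail=0;  out {1}∪∅={1}

Scan:
i=0 'c': node 0→1
i=1 'c': node 1→2  → match P0@[0:1]
i=2 'a': node 2→0 (fail-walked)
i=3 'c': node 0→1
i=4 'b': node 1→3
i=5 'a': node 3→4
i=6 'a': node 4→5  → match P1@[3:6]
i=7 'c': node 5→1 (fail-walked)
i=8 'c': node 1→2  → match P0@[7:8]
i=9 'c': node 2→2 (fail-walked)  → match P0@[8:9]
i=10 'c': node 2→2 (fail-walked)  → match P0@[9:10]
i=11 'b': node 2→3 (fail-walked)
i=12 'a': node 3→4
i=13 'b': node 4→0 (fail-walked)
i=14 'c': node 0→1
i=15 'a': node 1→0 (fail-walked)
i=16 'b': node 0→0
i=17 'b': node 0→0
i=18 'c': node 0→1
i=19 'b': node 1→3
i=20 'c': node 3→1 (fail-walked)
i=21 'c': node 1→2  → match P0@[20:21]
i=22 'a': node 2→0 (fail-walked)
i=23 'c': node 0→1
i=24 'b': node 1→3
i=25 'a': node 3→4
i=26 'a': node 4→5  → match P1@[23:26]
i=27 'c': node 5→1 (fail-walked)
i=28 'c': node 1→2  → match P0@[27:28]
i=29 'c': node 2→2 (fail-walked)  → match P0@[28:29]
i=30 'b': node 2→3 (fail-walked)
i=31 'a': node 3→4
i=32 'a': node 4→5  → match P1@[29:32]
i=33 'a': node 5→0 (fail-walked)
i=34 'a': node 0→0
i=35 'c': node 0→1
i=36 'c': node 1→2  → match P0@[35:36]
i=37 'b': node 2→3 (fail-walked)
i=38 'a': node 3→4
i=39 'a': node 4→5  → match P1@[36:39]
i=40 'c': node 5→1 (fail-walked)
i=41 'b': node 1→3
i=42 'c': node 3→1 (fail-walked)
i=43 'c': node 1→2  → match P0@[42:43]
i=44 'c': node 2→2 (fail-walked)  → match P0@[43:44]
i=45 'c': node 2→2 (fail-walked)  → match P0@[44:45]
i=46 'b': node 2→3 (fail-walked)
i=47 'a': node 3→4
i=48 'a': node 4→5  → match P1@[45:48]
i=49 'c': node 5→1 (fail-walked)
i=50 'c': node 1→2  → match P0@[49:50]
i=51 'c': node 2→2 (fail-walked)  → match P0@[50:51]
i=52 'a': node 2→0 (fail-walked)
i=53 'c': node 0→1
i=54 'c': node 1→2  → match P0@[53:54]
i=55 'c': node 2→2 (fail-walked)  → match P0@[54:55]
i=56 'b': node 2→3 (fail-walked)
i=57 'a': node 3→4
i=58 'a': node 4→5  → match P1@[55:58]
i=59 'b': node 5→0 (fail-walked)
i=60 'c': node 0→1
i=61 'c': node 1→2  → match P0@[60:61]
i=62 'c': node 2→2 (fail-walked)  → match P0@[61:62]
i=63 'c': node 2→2 (fail-walked)  → match P0@[62:63]
i=64 'a': node 2→0 (fail-walked)
i=65 'a': node 0→0
i=66 'c': node 0→1
i=67 'c': node 1→2  → match P0@[66:67]
i=68 'b': node 2→3 (fail-walked)
i=69 'a': node 3→4
i=70 'a': node 4→5  → match P1@[67:70]

Matches: [[1,0],[6,1],[8,0],[9,0],[10,0],[21,0],[26,1],[28,0],[29,0],[32,1],[36,0],[39,1],[43,0],[44,0],[45,0],[48,1],[50,0],[51,0],[54,0],[55,0],[58,1],[61,0],[62,0],[63,0],[67,0],[70,1]]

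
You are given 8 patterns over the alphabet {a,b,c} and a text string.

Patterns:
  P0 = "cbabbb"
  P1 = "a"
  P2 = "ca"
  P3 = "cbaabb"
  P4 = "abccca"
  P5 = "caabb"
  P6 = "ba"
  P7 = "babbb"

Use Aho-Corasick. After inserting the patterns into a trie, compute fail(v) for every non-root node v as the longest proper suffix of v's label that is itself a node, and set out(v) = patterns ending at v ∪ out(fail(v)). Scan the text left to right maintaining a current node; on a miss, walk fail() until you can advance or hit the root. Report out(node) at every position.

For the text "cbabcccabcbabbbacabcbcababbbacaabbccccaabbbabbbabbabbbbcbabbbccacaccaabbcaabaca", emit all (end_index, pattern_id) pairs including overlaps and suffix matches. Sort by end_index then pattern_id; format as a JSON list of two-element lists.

Build automaton:
Trie (insert patterns):
  n0 'ε': a→7 b→20 c→1
  n1 'c': a→8 b→2
  n2 'cb': a→3
  n3 'cba': a→9 b→4
  n4 'cbab': b→5
  n5 'cbabb': b→6
  n6 'cbabbb': ·  [P0 ends]
  n7 'a': b→12  [P1 ends]
  n8 'ca': a→17  [P2 ends]
  n9 'cbaa': b→10
  n10 'cbaab': b→11
  n11 'cbaabb': ·  [P3 ends]
  n12 'ab': c→13
  n13 'abc': c→14
  n14 'abcc': c→15
  n15 'abccc': a→16
  n16 'abccca': ·  [P4 ends]
  n17 'caa': b→18
  n18 'caab': b→19
  n19 'caabb': ·  [P5 ends]
  n20 'b': a→21
  n21 'ba': b→22  [P6 ends]
  n22 'bab': b→23
  n23 'babb': b→24
  n24 'babbb': ·  [P7 ends]

Failure links (BFS by depth):
  fail(1) 'c': from fail(0)=0 chase 'c': 0 ⇒ 0;  out=∅∪out(0)=∅
  fail(7) 'a': from fail(0)=0 chase 'a': 0 ⇒ 0;  out={1}∪out(0)={1}
  fail(20) 'b': from fail(0)=0 chase 'b': 0 ⇒ 0;  out=∅∪out(0)=∅
  fail(2) 'cb': from fail(1)=0 chase 'b': 0 ⇒ 20;  out=∅∪out(20)=∅
  fail(8) 'ca': from fail(1)=0 chase 'a': 0 ⇒ 7;  out={2}∪out(7)={1,2}
  fail(12) 'ab': from fail(7)=0 chase 'b': 0 ⇒ 20;  out=∅∪out(20)=∅
  fail(21) 'ba': from fail(20)=0 chase 'a': 0 ⇒ 7;  out={6}∪out(7)={1,6}
  fail(3) 'cba': from fail(2)=20 chase 'a': 20 ⇒ 21;  out=∅∪out(21)={1,6}
  fail(13) 'abc': from fail(12)=20 chase 'c': 20→0 ⇒ 1;  out=∅∪out(1)=∅
  fail(17) 'caa': from fail(8)=7 chase 'a': 7→0 ⇒ 7;  out=∅∪out(7)={1}
  fail(22) 'bab': from fail(21)=7 chase 'b': 7 ⇒ 12;  out=∅∪out(12)=∅
  fail(4) 'cbab': from fail(3)=21 chase 'b': 21 ⇒ 22;  out=∅∪out(22)=∅
  fail(9) 'cbaa': from fail(3)=21 chase 'a': 21→7→0 ⇒ 7;  out=∅∪out(7)={1}
  fail(14) 'abcc': from fail(13)=1 chase 'c': 1→0 ⇒ 1;  out=∅∪out(1)=∅
  fail(18) 'caab': from fail(17)=7 chase 'b': 7 ⇒ 12;  out=∅∪out(12)=∅
  fail(23) 'babb': from fail(22)=12 chase 'b': 12→20→0 ⇒ 20;  out=∅∪out(20)=∅
  fail(5) 'cbabb': from fail(4)=22 chase 'b': 22 ⇒ 23;  out=∅∪out(23)=∅
  fail(10) 'cbaab': from fail(9)=7 chase 'b': 7 ⇒ 12;  out=∅∪out(12)=∅
  fail(15) 'abccc': from fail(14)=1 chase 'c': 1→0 ⇒ 1;  out=∅∪out(1)=∅
  fail(19) 'caabb': from fail(18)=12 chase 'b': 12→20→0 ⇒ 20;  out={5}∪out(20)={5}
  fail(24) 'babbb': from fail(23)=20 chase 'b': 20→0 ⇒ 20;  out={7}∪out(20)={7}
  fail(6) 'cbabbb': from fail(5)=23 chase 'b': 23 ⇒ 24;  out={0}∪out(24)={0,7}
  fail(11) 'cbaabb': from fail(10)=12 chase 'b': 12→20→0 ⇒ 20;  out={3}∪out(20)={3}
  fail(16) 'abccca': from fail(15)=1 chase 'a': 1 ⇒ 8;  out={4}∪out(8)={1,2,4}

Text stream:
pos 0 'c': at 1
pos 1 'b': at 2
pos 2 'a': at 3  ** P1@[2:2],P6@[1:2]
pos 3 'b': at 4
pos 4 'c': at 13 (via fail)
pos 5 'c': at 14
pos 6 'c': at 15
pos 7 'a': at 16  ** P1@[7:7],P2@[6:7],P4@[2:7]
pos 8 'b': at 12 (via fail)
pos 9 'c': at 13
pos 10 'b': at 2 (via fail)
pos 11 'a': at 3  ** P1@[11:11],P6@[10:11]
pos 12 'b': at 4
pos 13 'b': at 5
pos 14 'b': at 6  ** P0@[9:14],P7@[10:14]
pos 15 'a': at 21 (via fail)  ** P1@[15:15],P6@[14:15]
pos 16 'c': at 1 (via fail)
pos 17 'a': at 8  ** P1@[17:17],P2@[16:17]
pos 18 'b': at 12 (via fail)
pos 19 'c': at 13
pos 20 'b': at 2 (via fail)
pos 21 'c': at 1 (via fail)
pos 22 'a': at 8  ** P1@[22:22],P2@[21:22]
pos 23 'b': at 12 (via fail)
pos 24 'a': at 21 (via fail)  ** P1@[24:24],P6@[23:24]
pos 25 'b': at 22
pos 26 'b': at 23
pos 27 'b': at 24  ** P7@[23:27]
pos 28 'a': at 21 (via fail)  ** P1@[28:28],P6@[27:28]
pos 29 'c': at 1 (via fail)
pos 30 'a': at 8  ** P1@[30:30],P2@[29:30]
pos 31 'a': at 17  ** P1@[31:31]
pos 32 'b': at 18
pos 33 'b': at 19  ** P5@[29:33]
pos 34 'c': at 1 (via fail)
pos 35 'c': at 1 (via fail)
pos 36 'c': at 1 (via fail)
pos 37 'c': at 1 (via fail)
pos 38 'a': at 8  ** P1@[38:38],P2@[37:38]
pos 39 'a': at 17  ** P1@[39:39]
pos 40 'b': at 18
pos 41 'b': at 19  ** P5@[37:41]
pos 42 'b': at 20 (via fail)
pos 43 'a': at 21  ** P1@[43:43],P6@[42:43]
pos 44 'b': at 22
pos 45 'b': at 23
pos 46 'b': at 24  ** P7@[42:46]
pos 47 'a': at 21 (via fail)  ** P1@[47:47],P6@[46:47]
pos 48 'b': at 22
pos 49 'b': at 23
pos 50 'a': at 21 (via fail)  ** P1@[50:50],P6@[49:50]
pos 51 'b': at 22
pos 52 'b': at 23
pos 53 'b': at 24  ** P7@[49:53]
pos 54 'b': at 20 (via fail)
pos 55 'c': at 1 (via fail)
pos 56 'b': at 2
pos 57 'a': at 3  ** P1@[57:57],P6@[56:57]
pos 58 'b': at 4
pos 59 'b': at 5
pos 60 'b': at 6  ** P0@[55:60],P7@[56:60]
pos 61 'c': at 1 (via fail)
pos 62 'c': at 1 (via fail)
pos 63 'a': at 8  ** P1@[63:63],P2@[62:63]
pos 64 'c': at 1 (via fail)
pos 65 'a': at 8  ** P1@[65:65],P2@[64:65]
pos 66 'c': at 1 (via fail)
pos 67 'c': at 1 (via fail)
pos 68 'a': at 8  ** P1@[68:68],P2@[67:68]
pos 69 'a': at 17  ** P1@[69:69]
pos 70 'b': at 18
pos 71 'b': at 19  ** P5@[67:71]
pos 72 'c': at 1 (via fail)
pos 73 'a': at 8  ** P1@[73:73],P2@[72:73]
pos 74 'a': at 17  ** P1@[74:74]
pos 75 'b': at 18
pos 76 'a': at 21 (via fail)  ** P1@[76:76],P6@[75:76]
pos 77 'c': at 1 (via fail)
pos 78 'a': at 8  ** P1@[78:78],P2@[77:78]

Result: [[2,1],[2,6],[7,1],[7,2],[7,4],[11,1],[11,6],[14,0],[14,7],[15,1],[15,6],[17,1],[17,2],[22,1],[22,2],[24,1],[24,6],[27,7],[28,1],[28,6],[30,1],[30,2],[31,1],[33,5],[38,1],[38,2],[39,1],[41,5],[43,1],[43,6],[46,7],[47,1],[47,6],[50,1],[50,6],[53,7],[57,1],[57,6],[60,0],[60,7],[63,1],[63,2],[65,1],[65,2],[68,1],[68,2],[69,1],[71,5],[73,1],[73,2],[74,1],[76,1],[76,6],[78,1],[78,2]]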